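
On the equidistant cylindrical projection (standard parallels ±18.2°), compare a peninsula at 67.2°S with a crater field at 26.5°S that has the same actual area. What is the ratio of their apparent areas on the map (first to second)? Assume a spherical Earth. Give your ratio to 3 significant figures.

2.31

The equidistant cylindrical projection with φ₀ = 18.2° has h = 1 (meridians true) and k = cos φ₀ / cos φ along parallels.
Areal scale at 67.2°: h·k = 1.000 × 2.451 = 2.451.
Areal scale at 26.5°: h·k = 1.000 × 1.061 = 1.061.
Ratio = 2.451/1.061 ≈ 2.31.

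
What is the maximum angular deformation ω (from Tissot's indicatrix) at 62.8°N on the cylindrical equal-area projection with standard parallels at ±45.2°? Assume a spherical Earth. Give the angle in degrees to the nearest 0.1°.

48.1°

For cylindrical equal-area with standard parallel φ₀, h = cos φ / cos φ₀ and k = cos φ₀ / cos φ, so h·k = 1.
At 62.8°: h = 0.6487, k = 1.542; principal scales a = 1.542, b = 0.6487.
sin(ω/2) = (a − b)/(a + b) = 0.8928/2.190 = 0.4076, so ω = 2 arcsin(0.4076) ≈ 48.1°.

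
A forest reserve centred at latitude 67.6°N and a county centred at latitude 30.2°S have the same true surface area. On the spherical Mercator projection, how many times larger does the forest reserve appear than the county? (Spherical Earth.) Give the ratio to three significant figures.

5.14

Mercator areal scale is sec²φ.
At 67.6°: sec²(67.6°) = 1/0.3811² = 6.886.
At 30.2°: sec²(30.2°) = 1/0.8643² = 1.339.
Ratio = 6.886/1.339 = cos²(30.2°)/cos²(67.6°) ≈ 5.14.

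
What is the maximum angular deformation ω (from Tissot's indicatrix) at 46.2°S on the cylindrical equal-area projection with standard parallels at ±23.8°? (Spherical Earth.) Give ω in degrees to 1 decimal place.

A cylindrical equal-area projection with standard parallel φ₀ has meridian scale h = cos φ / cos φ₀ and parallel scale k = cos φ₀ / cos φ (so areas are preserved, h·k = 1).
At 46.2°: h = 0.7565, k = 1.322; principal scales a = 1.322, b = 0.7565.
sin(ω/2) = (a − b)/(a + b) = 0.5654/2.078 = 0.2721, so ω = 2 arcsin(0.2721) ≈ 31.6°.

31.6°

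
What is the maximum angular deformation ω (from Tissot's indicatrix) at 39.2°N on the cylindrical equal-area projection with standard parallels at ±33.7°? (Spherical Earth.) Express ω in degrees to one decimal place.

8.1°

A cylindrical equal-area projection with standard parallel φ₀ has meridian scale h = cos φ / cos φ₀ and parallel scale k = cos φ₀ / cos φ (so areas are preserved, h·k = 1).
At 39.2°: h = 0.9315, k = 1.074; principal scales a = 1.074, b = 0.9315.
sin(ω/2) = (a − b)/(a + b) = 0.1421/2.005 = 0.07087, so ω = 2 arcsin(0.07087) ≈ 8.1°.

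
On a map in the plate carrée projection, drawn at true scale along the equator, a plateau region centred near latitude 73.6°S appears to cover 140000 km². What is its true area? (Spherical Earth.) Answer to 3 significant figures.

39500 km²

For the equirectangular projection with φ₀ = 0 (plate carrée), h = 1 along meridians and k = sec φ along parallels.
Areal scale = h·k = 1 × sec φ; at 73.6°, h = 1.000, k = 3.542, so h·k = 3.542.
True area = apparent / (areal scale) = 140000 / 3.542 ≈ 39500 km².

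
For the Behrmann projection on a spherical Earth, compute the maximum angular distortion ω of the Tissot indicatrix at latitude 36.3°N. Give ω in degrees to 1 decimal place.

8.2°

The Behrmann projection is cylindrical equal-area with φ₀ = 30°. For cylindrical equal-area with standard parallel φ₀, h = cos φ / cos φ₀ and k = cos φ₀ / cos φ, so h·k = 1.
At 36.3°: h = 0.9306, k = 1.075; principal scales a = 1.075, b = 0.9306.
sin(ω/2) = (a − b)/(a + b) = 0.1440/2.005 = 0.07180, so ω = 2 arcsin(0.07180) ≈ 8.2°.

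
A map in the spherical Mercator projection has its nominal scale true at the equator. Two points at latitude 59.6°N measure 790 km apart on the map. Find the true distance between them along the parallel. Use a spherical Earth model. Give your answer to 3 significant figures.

Mercator is conformal, so the point scale is isotropic: h = k = sec φ = 1/cos φ.
Along the parallel at 59.6°, map distances are exaggerated by k = sec 59.6° = 1.976.
True distance = 790 / 1.976 = 790 × cos 59.6° ≈ 400 km.

400 km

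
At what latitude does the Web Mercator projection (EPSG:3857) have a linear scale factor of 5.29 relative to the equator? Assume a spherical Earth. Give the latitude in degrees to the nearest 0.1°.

79.1°

Mercator scale is k = sec φ = 1/cos φ.
1/cos φ = 5.29  ⇒  cos φ = 0.1890  ⇒  φ = arccos(0.1890) ≈ 79.1°.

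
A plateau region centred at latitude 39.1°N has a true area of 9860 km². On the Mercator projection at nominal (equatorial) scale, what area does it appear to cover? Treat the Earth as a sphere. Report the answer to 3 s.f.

16400 km²

Mercator is conformal, so the point scale is isotropic: h = k = sec φ = 1/cos φ.
Areal scale = k² = sec²φ = 1/cos²(39.1°) = 1/0.7760² = 1.660.
Apparent area = 9860 × 1.660 ≈ 16400 km².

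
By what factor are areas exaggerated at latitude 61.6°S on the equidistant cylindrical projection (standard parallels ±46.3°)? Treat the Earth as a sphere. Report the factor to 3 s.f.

1.45

The equidistant cylindrical projection with φ₀ = 46.3° has h = 1 (meridians true) and k = cos φ₀ / cos φ along parallels.
Areal scale = h·k = 1 × cos φ₀ / cos φ; at 61.6°, h = 1.000, k = 1.453, so h·k = 1.453.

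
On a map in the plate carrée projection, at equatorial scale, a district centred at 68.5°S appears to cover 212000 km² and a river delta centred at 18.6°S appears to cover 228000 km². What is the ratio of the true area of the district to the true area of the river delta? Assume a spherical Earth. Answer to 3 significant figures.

0.360

Plate carrée has h = 1 and k = sec φ, giving areal scale sec φ; true area = (apparent area) · cos φ.
True area of district: 212000 × cos(68.5°) = 212000 × 0.3665 = 77700 km².
True area of river delta: 228000 × cos(18.6°) = 228000 × 0.9478 = 216100 km².
Ratio = 77700 / 216100 ≈ 0.360.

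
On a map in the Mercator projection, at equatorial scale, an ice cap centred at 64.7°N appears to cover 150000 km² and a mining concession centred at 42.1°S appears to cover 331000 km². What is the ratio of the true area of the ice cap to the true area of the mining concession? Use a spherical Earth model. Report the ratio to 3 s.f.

On Mercator the areal scale is sec²φ, so true area = apparent × cos²φ.
True area of ice cap: 150000 × cos²(64.7°) = 150000 × 0.1826 = 27400 km².
True area of mining concession: 331000 × cos²(42.1°) = 331000 × 0.5505 = 182200 km².
Ratio = 27400 / 182200 ≈ 0.150.

0.150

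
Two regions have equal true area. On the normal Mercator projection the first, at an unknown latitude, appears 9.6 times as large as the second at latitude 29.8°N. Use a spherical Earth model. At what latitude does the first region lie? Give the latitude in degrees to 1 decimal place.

73.7°

On Mercator, (apparent₁)/(apparent₂) = sec²φ₁ / sec²φ₂ when true areas are equal.
cos²φ₂ / cos²φ₁ = 9.6  ⇒  cos φ₁ = cos 29.8° / √9.6 = 0.8678/3.098 = 0.2801.
φ₁ = arccos(0.2801) ≈ 73.7°.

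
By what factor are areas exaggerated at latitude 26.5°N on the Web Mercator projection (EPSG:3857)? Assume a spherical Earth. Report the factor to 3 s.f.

1.25

For Mercator, h = k = sec φ (a conformal cylindrical projection has a single point scale, 1/cos φ).
Areal scale = k² = sec²φ = 1/cos²(26.5°) = 1/0.8949² = 1.249.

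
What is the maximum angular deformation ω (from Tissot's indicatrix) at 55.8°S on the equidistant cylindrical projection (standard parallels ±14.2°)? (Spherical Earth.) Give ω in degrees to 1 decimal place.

With standard parallel φ₀ = 14.2°, the equirectangular projection gives x = Rλ cos φ₀, y = Rφ, so h = 1 and k = cos 14.2° / cos φ.
At 55.8°: h = 1.000, k = 1.725; principal scales a = 1.725, b = 1.000.
sin(ω/2) = (a − b)/(a + b) = 0.7247/2.725 = 0.2660, so ω = 2 arcsin(0.2660) ≈ 30.9°.

30.9°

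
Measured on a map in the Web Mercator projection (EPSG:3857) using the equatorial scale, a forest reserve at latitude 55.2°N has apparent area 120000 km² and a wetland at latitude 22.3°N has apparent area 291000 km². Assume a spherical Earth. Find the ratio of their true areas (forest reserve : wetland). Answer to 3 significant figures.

On Mercator the areal scale is sec²φ, so true area = apparent × cos²φ.
True area of forest reserve: 120000 × cos²(55.2°) = 120000 × 0.3257 = 39090 km².
True area of wetland: 291000 × cos²(22.3°) = 291000 × 0.8560 = 249100 km².
Ratio = 39090 / 249100 ≈ 0.157.

0.157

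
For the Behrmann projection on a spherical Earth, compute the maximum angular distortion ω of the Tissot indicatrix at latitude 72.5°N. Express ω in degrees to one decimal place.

103.4°

Behrmann is a cylindrical equal-area projection with standard parallels at ±30°. Cylindrical equal-area (φ₀ = 30°): h = cos φ / cos 30° along meridians, k = cos 30° / cos φ along parallels; h·k = 1.
At 72.5°: h = 0.3472, k = 2.880; principal scales a = 2.880, b = 0.3472.
sin(ω/2) = (a − b)/(a + b) = 2.533/3.227 = 0.7848, so ω = 2 arcsin(0.7848) ≈ 103.4°.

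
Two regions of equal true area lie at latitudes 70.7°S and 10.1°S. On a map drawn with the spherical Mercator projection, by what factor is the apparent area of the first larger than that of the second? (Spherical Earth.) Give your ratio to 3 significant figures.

8.87

On Mercator, area is exaggerated by sec²φ = 1/cos²φ.
At 70.7°: sec²(70.7°) = 1/0.3305² = 9.154.
At 10.1°: sec²(10.1°) = 1/0.9845² = 1.032.
Ratio = 9.154/1.032 = cos²(10.1°)/cos²(70.7°) ≈ 8.87.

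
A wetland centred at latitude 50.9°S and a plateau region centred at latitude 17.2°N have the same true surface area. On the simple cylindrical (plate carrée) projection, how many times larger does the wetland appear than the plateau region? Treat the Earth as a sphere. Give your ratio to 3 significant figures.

For the equirectangular projection with φ₀ = 0 (plate carrée), h = 1 along meridians and k = sec φ along parallels.
Areal scale at 50.9°: h·k = 1.000 × 1.586 = 1.586.
Areal scale at 17.2°: h·k = 1.000 × 1.047 = 1.047.
Ratio = 1.586/1.047 ≈ 1.51.

1.51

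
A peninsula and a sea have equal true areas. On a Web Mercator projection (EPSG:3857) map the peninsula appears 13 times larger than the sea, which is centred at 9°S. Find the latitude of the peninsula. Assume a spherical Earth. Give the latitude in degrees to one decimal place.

On Mercator, (apparent₁)/(apparent₂) = sec²φ₁ / sec²φ₂ when true areas are equal.
cos²φ₂ / cos²φ₁ = 13  ⇒  cos φ₁ = cos 9° / √13 = 0.9877/3.606 = 0.2739.
φ₁ = arccos(0.2739) ≈ 74.1°.

74.1°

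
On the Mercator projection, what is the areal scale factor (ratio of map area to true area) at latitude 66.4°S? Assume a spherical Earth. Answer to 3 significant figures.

6.24

Mercator is conformal, so the point scale is isotropic: h = k = sec φ = 1/cos φ.
Areal scale = k² = sec²φ = 1/cos²(66.4°) = 1/0.4003² = 6.239.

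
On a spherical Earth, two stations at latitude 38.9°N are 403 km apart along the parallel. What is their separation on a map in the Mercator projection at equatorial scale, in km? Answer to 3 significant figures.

The Mercator projection is conformal; its linear scale factor is the same in every direction and equals sec φ = 1/cos φ.
Along the parallel, k = sec 38.9° = 1/0.7782 = 1.285.
Map distance = 403 × 1.285 ≈ 518 km.

518 km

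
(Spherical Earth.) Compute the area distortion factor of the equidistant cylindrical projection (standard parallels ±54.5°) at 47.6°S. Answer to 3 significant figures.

0.861

The equidistant cylindrical projection with φ₀ = 54.5° has h = 1 (meridians true) and k = cos φ₀ / cos φ along parallels.
Areal scale = h·k = 1 × cos φ₀ / cos φ; at 47.6°, h = 1.000, k = 0.8612, so h·k = 0.8612.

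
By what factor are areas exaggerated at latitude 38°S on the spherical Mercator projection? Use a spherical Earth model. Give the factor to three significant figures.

For Mercator, h = k = sec φ (a conformal cylindrical projection has a single point scale, 1/cos φ).
Areal scale = k² = sec²φ = 1/cos²(38°) = 1/0.7880² = 1.610.

1.61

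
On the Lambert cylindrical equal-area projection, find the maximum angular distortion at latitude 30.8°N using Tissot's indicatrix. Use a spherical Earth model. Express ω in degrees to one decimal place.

The Lambert cylindrical equal-area projection is the cylindrical equal-area projection with its standard parallel at the equator (φ₀ = 0). Cylindrical equal-area (φ₀ = 0°): h = cos φ / cos 0° along meridians, k = cos 0° / cos φ along parallels; h·k = 1.
At 30.8°: h = 0.8590, k = 1.164; principal scales a = 1.164, b = 0.8590.
sin(ω/2) = (a − b)/(a + b) = 0.3052/2.023 = 0.1509, so ω = 2 arcsin(0.1509) ≈ 17.4°.

17.4°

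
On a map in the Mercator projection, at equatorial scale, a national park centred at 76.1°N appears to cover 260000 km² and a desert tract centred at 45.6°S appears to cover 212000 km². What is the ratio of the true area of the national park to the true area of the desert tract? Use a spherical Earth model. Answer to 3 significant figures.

0.145

Since Mercator area scale is 1/cos²φ, the true area equals the apparent area multiplied by cos²φ.
True area of national park: 260000 × cos²(76.1°) = 260000 × 0.05771 = 15000 km².
True area of desert tract: 212000 × cos²(45.6°) = 212000 × 0.4895 = 103800 km².
Ratio = 15000 / 103800 ≈ 0.145.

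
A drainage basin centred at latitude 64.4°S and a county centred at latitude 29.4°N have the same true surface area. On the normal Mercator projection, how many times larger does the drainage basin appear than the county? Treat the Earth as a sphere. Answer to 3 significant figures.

4.07

Mercator areal scale is sec²φ.
At 64.4°: sec²(64.4°) = 1/0.4321² = 5.356.
At 29.4°: sec²(29.4°) = 1/0.8712² = 1.317.
Ratio = 5.356/1.317 = cos²(29.4°)/cos²(64.4°) ≈ 4.07.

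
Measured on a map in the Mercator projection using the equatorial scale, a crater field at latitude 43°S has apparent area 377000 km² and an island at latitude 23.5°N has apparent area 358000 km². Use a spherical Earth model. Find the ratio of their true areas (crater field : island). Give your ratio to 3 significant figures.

On Mercator the areal scale is sec²φ, so true area = apparent × cos²φ.
True area of crater field: 377000 × cos²(43°) = 377000 × 0.5349 = 201600 km².
True area of island: 358000 × cos²(23.5°) = 358000 × 0.8410 = 301100 km².
Ratio = 201600 / 301100 ≈ 0.670.

0.670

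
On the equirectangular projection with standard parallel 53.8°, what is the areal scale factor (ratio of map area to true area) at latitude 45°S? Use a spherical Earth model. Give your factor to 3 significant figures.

0.835

The equidistant cylindrical projection with φ₀ = 53.8° has h = 1 (meridians true) and k = cos φ₀ / cos φ along parallels.
Areal scale = h·k = 1 × cos φ₀ / cos φ; at 45°, h = 1.000, k = 0.8352, so h·k = 0.8352.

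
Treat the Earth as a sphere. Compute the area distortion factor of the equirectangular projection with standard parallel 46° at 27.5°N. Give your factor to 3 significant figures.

0.783

In the equirectangular projection with standard parallel φ₀ = 46° (x = Rλ cos φ₀, y = Rφ), meridians are true-scale (h = 1) and the parallel scale is k = cos φ₀ / cos φ.
Areal scale = h·k = 1 × cos φ₀ / cos φ; at 27.5°, h = 1.000, k = 0.7831, so h·k = 0.7831.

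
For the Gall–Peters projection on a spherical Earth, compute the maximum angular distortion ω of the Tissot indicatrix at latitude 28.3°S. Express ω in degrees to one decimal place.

24.9°

The Gall–Peters projection is cylindrical equal-area with φ₀ = 45°. For cylindrical equal-area with standard parallel φ₀, h = cos φ / cos φ₀ and k = cos φ₀ / cos φ, so h·k = 1.
At 28.3°: h = 1.245, k = 0.8031; principal scales a = 1.245, b = 0.8031.
sin(ω/2) = (a − b)/(a + b) = 0.4421/2.048 = 0.2158, so ω = 2 arcsin(0.2158) ≈ 24.9°.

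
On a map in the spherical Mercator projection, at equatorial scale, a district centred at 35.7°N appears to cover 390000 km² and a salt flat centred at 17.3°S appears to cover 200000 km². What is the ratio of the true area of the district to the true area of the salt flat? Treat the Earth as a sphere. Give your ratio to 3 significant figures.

Since Mercator area scale is 1/cos²φ, the true area equals the apparent area multiplied by cos²φ.
True area of district: 390000 × cos²(35.7°) = 390000 × 0.6595 = 257200 km².
True area of salt flat: 200000 × cos²(17.3°) = 200000 × 0.9116 = 182300 km².
Ratio = 257200 / 182300 ≈ 1.41.

1.41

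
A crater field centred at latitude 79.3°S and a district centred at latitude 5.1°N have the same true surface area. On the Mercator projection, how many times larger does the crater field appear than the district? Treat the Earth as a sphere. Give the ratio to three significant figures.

28.8

Mercator areal scale is sec²φ.
At 79.3°: sec²(79.3°) = 1/0.1857² = 29.01.
At 5.1°: sec²(5.1°) = 1/0.9960² = 1.008.
Ratio = 29.01/1.008 = cos²(5.1°)/cos²(79.3°) ≈ 28.8.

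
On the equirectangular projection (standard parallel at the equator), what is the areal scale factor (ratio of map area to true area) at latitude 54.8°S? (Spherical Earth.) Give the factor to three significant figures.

For the equirectangular projection with φ₀ = 0 (plate carrée), h = 1 along meridians and k = sec φ along parallels.
Areal scale = h·k = 1 × sec φ; at 54.8°, h = 1.000, k = 1.735, so h·k = 1.735.

1.73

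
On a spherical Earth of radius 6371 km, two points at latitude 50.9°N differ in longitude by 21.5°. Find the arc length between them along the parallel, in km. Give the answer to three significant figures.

Arc length along a parallel = R cos φ · Δλ (with Δλ in radians).
= 6371 × cos 50.9° × (21.5° × π/180) = 6371 × 0.6307 × 0.3752 ≈ 1510 km.

1510 km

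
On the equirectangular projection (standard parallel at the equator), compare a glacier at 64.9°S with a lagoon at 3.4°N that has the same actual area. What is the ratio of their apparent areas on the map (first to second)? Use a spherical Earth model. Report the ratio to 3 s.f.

2.35

In the plate carrée (x = Rλ, y = Rφ), meridians are true-scale (h = 1) and parallels are stretched by k = sec φ.
Areal scale at 64.9°: h·k = 1.000 × 2.357 = 2.357.
Areal scale at 3.4°: h·k = 1.000 × 1.002 = 1.002.
Ratio = 2.357/1.002 ≈ 2.35.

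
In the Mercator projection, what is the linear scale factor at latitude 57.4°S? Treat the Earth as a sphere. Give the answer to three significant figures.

The Mercator projection is conformal; its linear scale factor is the same in every direction and equals sec φ = 1/cos φ.
k = 1/cos 57.4° = 1/0.5388 = 1.856.

1.86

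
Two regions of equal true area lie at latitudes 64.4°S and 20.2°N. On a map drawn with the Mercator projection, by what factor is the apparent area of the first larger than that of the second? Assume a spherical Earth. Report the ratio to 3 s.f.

4.72

On Mercator, area is exaggerated by sec²φ = 1/cos²φ.
At 64.4°: sec²(64.4°) = 1/0.4321² = 5.356.
At 20.2°: sec²(20.2°) = 1/0.9385² = 1.135.
Ratio = 5.356/1.135 = cos²(20.2°)/cos²(64.4°) ≈ 4.72.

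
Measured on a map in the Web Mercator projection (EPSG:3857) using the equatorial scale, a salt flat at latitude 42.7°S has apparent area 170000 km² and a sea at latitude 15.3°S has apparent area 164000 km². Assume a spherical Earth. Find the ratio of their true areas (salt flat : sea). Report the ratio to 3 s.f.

Mercator's areal exaggeration is sec²φ; hence true area = (apparent area) · cos²φ.
True area of salt flat: 170000 × cos²(42.7°) = 170000 × 0.5401 = 91820 km².
True area of sea: 164000 × cos²(15.3°) = 164000 × 0.9304 = 152600 km².
Ratio = 91820 / 152600 ≈ 0.602.

0.602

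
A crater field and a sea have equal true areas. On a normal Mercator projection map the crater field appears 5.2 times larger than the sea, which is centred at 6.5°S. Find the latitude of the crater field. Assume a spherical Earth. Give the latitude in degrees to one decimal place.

64.2°

On Mercator, (apparent₁)/(apparent₂) = sec²φ₁ / sec²φ₂ when true areas are equal.
cos²φ₂ / cos²φ₁ = 5.2  ⇒  cos φ₁ = cos 6.5° / √5.2 = 0.9936/2.280 = 0.4357.
φ₁ = arccos(0.4357) ≈ 64.2°.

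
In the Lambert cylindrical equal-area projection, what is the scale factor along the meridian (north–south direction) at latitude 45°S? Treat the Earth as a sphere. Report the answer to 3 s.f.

0.707

The Lambert cylindrical equal-area projection is the cylindrical equal-area projection with its standard parallel at the equator (φ₀ = 0). Cylindrical equal-area (φ₀ = 0°): h = cos φ / cos 0° along meridians, k = cos 0° / cos φ along parallels; h·k = 1.
h = cos 45° / cos 0° = 0.7071/1.000 = 0.7071.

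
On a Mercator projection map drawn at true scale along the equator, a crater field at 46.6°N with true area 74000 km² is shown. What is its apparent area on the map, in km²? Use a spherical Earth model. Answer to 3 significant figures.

157000 km²

The Mercator projection is conformal; its linear scale factor is the same in every direction and equals sec φ = 1/cos φ.
Areal scale = k² = sec²φ = 1/cos²(46.6°) = 1/0.6871² = 2.118.
Apparent area = 74000 × 2.118 ≈ 157000 km².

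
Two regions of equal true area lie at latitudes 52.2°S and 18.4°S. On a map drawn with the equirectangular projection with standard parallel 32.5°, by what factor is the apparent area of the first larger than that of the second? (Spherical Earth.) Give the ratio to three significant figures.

With standard parallel φ₀ = 32.5°, the equirectangular projection gives x = Rλ cos φ₀, y = Rφ, so h = 1 and k = cos 32.5° / cos φ.
Areal scale at 52.2°: h·k = 1.000 × 1.376 = 1.376.
Areal scale at 18.4°: h·k = 1.000 × 0.8888 = 0.8888.
Ratio = 1.376/0.8888 ≈ 1.55.

1.55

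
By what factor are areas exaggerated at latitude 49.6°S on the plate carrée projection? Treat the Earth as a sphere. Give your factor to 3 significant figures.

1.54

For the equirectangular projection with φ₀ = 0 (plate carrée), h = 1 along meridians and k = sec φ along parallels.
Areal scale = h·k = 1 × sec φ; at 49.6°, h = 1.000, k = 1.543, so h·k = 1.543.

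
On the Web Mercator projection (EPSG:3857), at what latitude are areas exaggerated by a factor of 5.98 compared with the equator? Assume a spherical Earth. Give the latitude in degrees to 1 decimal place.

Mercator areal scale is sec²φ.
sec²φ = 5.98  ⇒  cos²φ = 0.1672  ⇒  cos φ = 0.4089.
φ = arccos(0.4089) ≈ 65.9°.

65.9°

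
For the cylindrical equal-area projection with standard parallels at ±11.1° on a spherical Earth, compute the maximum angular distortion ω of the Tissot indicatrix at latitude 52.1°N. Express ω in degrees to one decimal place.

A cylindrical equal-area projection with standard parallel φ₀ has meridian scale h = cos φ / cos φ₀ and parallel scale k = cos φ₀ / cos φ (so areas are preserved, h·k = 1).
At 52.1°: h = 0.6260, k = 1.597; principal scales a = 1.597, b = 0.6260.
sin(ω/2) = (a − b)/(a + b) = 0.9715/2.223 = 0.4369, so ω = 2 arcsin(0.4369) ≈ 51.8°.

51.8°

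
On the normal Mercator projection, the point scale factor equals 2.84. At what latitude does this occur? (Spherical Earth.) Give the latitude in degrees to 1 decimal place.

Mercator scale is k = sec φ = 1/cos φ.
1/cos φ = 2.84  ⇒  cos φ = 0.3521  ⇒  φ = arccos(0.3521) ≈ 69.4°.

69.4°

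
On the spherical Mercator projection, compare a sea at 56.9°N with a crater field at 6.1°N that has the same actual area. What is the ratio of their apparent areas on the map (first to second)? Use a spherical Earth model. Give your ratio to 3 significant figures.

3.32

Mercator areal scale is sec²φ.
At 56.9°: sec²(56.9°) = 1/0.5461² = 3.353.
At 6.1°: sec²(6.1°) = 1/0.9943² = 1.011.
Ratio = 3.353/1.011 = cos²(6.1°)/cos²(56.9°) ≈ 3.32.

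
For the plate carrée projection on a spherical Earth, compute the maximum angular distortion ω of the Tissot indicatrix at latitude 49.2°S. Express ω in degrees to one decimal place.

24.2°

Plate carrée maps x = Rλ, y = Rφ. The meridian scale is h = 1 and the parallel scale is k = 1/cos φ = sec φ.
At 49.2°: h = 1.000, k = 1.530; principal scales a = 1.530, b = 1.000.
sin(ω/2) = (a − b)/(a + b) = 0.5304/2.530 = 0.2096, so ω = 2 arcsin(0.2096) ≈ 24.2°.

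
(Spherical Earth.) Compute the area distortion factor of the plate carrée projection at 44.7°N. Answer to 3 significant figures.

1.41

In the plate carrée (x = Rλ, y = Rφ), meridians are true-scale (h = 1) and parallels are stretched by k = sec φ.
Areal scale = h·k = 1 × sec φ; at 44.7°, h = 1.000, k = 1.407, so h·k = 1.407.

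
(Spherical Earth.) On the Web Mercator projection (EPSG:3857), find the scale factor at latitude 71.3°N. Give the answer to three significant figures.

The Mercator projection is conformal; its linear scale factor is the same in every direction and equals sec φ = 1/cos φ.
k = 1/cos 71.3° = 1/0.3206 = 3.119.

3.12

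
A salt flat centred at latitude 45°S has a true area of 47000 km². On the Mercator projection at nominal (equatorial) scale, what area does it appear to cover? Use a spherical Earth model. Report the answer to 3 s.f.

The Mercator projection is conformal; its linear scale factor is the same in every direction and equals sec φ = 1/cos φ.
Areal scale = k² = sec²φ = 1/cos²(45°) = 1/0.7071² = 2.000.
Apparent area = 47000 × 2.000 ≈ 94000 km².

94000 km²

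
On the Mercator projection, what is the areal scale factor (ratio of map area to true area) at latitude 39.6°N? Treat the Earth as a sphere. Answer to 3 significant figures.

Mercator is conformal, so the point scale is isotropic: h = k = sec φ = 1/cos φ.
Areal scale = k² = sec²φ = 1/cos²(39.6°) = 1/0.7705² = 1.684.

1.68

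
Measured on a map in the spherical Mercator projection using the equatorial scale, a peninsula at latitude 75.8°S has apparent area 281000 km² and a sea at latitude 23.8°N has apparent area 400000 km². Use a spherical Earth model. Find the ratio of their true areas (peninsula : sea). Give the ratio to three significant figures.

On Mercator the areal scale is sec²φ, so true area = apparent × cos²φ.
True area of peninsula: 281000 × cos²(75.8°) = 281000 × 0.06018 = 16910 km².
True area of sea: 400000 × cos²(23.8°) = 400000 × 0.8372 = 334900 km².
Ratio = 16910 / 334900 ≈ 0.0505.

0.0505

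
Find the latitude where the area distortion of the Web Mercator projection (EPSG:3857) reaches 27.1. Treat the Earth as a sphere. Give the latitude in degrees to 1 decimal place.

Mercator areal scale is sec²φ.
sec²φ = 27.1  ⇒  cos²φ = 0.03690  ⇒  cos φ = 0.1921.
φ = arccos(0.1921) ≈ 78.9°.

78.9°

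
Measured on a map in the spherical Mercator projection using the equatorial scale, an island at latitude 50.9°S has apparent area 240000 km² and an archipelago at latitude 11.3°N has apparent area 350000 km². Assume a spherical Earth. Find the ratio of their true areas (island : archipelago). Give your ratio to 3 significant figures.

0.284

Since Mercator area scale is 1/cos²φ, the true area equals the apparent area multiplied by cos²φ.
True area of island: 240000 × cos²(50.9°) = 240000 × 0.3978 = 95460 km².
True area of archipelago: 350000 × cos²(11.3°) = 350000 × 0.9616 = 336600 km².
Ratio = 95460 / 336600 ≈ 0.284.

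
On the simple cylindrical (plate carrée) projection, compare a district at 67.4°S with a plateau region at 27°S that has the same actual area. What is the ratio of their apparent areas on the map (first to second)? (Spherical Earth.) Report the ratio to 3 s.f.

In the plate carrée (x = Rλ, y = Rφ), meridians are true-scale (h = 1) and parallels are stretched by k = sec φ.
Areal scale at 67.4°: h·k = 1.000 × 2.602 = 2.602.
Areal scale at 27°: h·k = 1.000 × 1.122 = 1.122.
Ratio = 2.602/1.122 ≈ 2.32.

2.32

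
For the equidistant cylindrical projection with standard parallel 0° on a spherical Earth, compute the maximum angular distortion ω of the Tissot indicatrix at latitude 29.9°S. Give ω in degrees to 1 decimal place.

For the equirectangular projection with φ₀ = 0 (plate carrée), h = 1 along meridians and k = sec φ along parallels.
At 29.9°: h = 1.000, k = 1.154; principal scales a = 1.154, b = 1.000.
sin(ω/2) = (a − b)/(a + b) = 0.1535/2.154 = 0.07130, so ω = 2 arcsin(0.07130) ≈ 8.2°.

8.2°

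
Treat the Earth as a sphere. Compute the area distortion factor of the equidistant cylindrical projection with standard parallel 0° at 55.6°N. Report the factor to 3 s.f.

In the plate carrée (x = Rλ, y = Rφ), meridians are true-scale (h = 1) and parallels are stretched by k = sec φ.
Areal scale = h·k = 1 × sec φ; at 55.6°, h = 1.000, k = 1.770, so h·k = 1.770.

1.77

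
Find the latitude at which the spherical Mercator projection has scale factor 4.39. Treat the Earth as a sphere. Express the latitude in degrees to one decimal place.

Mercator scale is k = sec φ = 1/cos φ.
1/cos φ = 4.39  ⇒  cos φ = 0.2278  ⇒  φ = arccos(0.2278) ≈ 76.8°.

76.8°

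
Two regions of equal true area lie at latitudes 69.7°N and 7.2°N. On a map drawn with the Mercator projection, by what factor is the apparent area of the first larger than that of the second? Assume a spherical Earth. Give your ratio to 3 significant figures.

Mercator areal scale is sec²φ.
At 69.7°: sec²(69.7°) = 1/0.3469² = 8.308.
At 7.2°: sec²(7.2°) = 1/0.9921² = 1.016.
Ratio = 8.308/1.016 = cos²(7.2°)/cos²(69.7°) ≈ 8.18.

8.18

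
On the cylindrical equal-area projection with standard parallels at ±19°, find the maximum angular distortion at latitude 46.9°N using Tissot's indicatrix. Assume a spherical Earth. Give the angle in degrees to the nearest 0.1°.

36.6°

A cylindrical equal-area projection with standard parallel φ₀ has meridian scale h = cos φ / cos φ₀ and parallel scale k = cos φ₀ / cos φ (so areas are preserved, h·k = 1).
At 46.9°: h = 0.7226, k = 1.384; principal scales a = 1.384, b = 0.7226.
sin(ω/2) = (a − b)/(a + b) = 0.6612/2.106 = 0.3139, so ω = 2 arcsin(0.3139) ≈ 36.6°.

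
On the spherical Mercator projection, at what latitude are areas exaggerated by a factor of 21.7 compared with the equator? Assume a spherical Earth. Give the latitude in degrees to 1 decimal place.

Mercator areal scale is sec²φ.
sec²φ = 21.7  ⇒  cos²φ = 0.04608  ⇒  cos φ = 0.2147.
φ = arccos(0.2147) ≈ 77.6°.

77.6°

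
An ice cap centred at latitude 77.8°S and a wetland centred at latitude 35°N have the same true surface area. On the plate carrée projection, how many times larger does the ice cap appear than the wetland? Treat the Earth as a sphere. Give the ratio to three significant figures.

In the plate carrée (x = Rλ, y = Rφ), meridians are true-scale (h = 1) and parallels are stretched by k = sec φ.
Areal scale at 77.8°: h·k = 1.000 × 4.732 = 4.732.
Areal scale at 35°: h·k = 1.000 × 1.221 = 1.221.
Ratio = 4.732/1.221 ≈ 3.88.

3.88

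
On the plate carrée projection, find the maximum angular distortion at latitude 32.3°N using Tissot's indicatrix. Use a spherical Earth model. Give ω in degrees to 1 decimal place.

In the plate carrée (x = Rλ, y = Rφ), meridians are true-scale (h = 1) and parallels are stretched by k = sec φ.
At 32.3°: h = 1.000, k = 1.183; principal scales a = 1.183, b = 1.000.
sin(ω/2) = (a − b)/(a + b) = 0.1831/2.183 = 0.08386, so ω = 2 arcsin(0.08386) ≈ 9.6°.

9.6°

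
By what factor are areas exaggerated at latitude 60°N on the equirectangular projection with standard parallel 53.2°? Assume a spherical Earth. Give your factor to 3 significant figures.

With standard parallel φ₀ = 53.2°, the equirectangular projection gives x = Rλ cos φ₀, y = Rφ, so h = 1 and k = cos 53.2° / cos φ.
Areal scale = h·k = 1 × cos φ₀ / cos φ; at 60°, h = 1.000, k = 1.198, so h·k = 1.198.

1.20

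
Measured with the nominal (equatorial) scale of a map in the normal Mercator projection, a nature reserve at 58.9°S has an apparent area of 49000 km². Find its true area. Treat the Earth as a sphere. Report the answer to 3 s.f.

The Mercator projection is conformal; its linear scale factor is the same in every direction and equals sec φ = 1/cos φ.
Areal scale = k² = sec²φ = 1/cos²(58.9°) = 1/0.5165² = 3.748.
True area = apparent / (areal scale) = 49000 / 3.748 ≈ 13100 km².

13100 km²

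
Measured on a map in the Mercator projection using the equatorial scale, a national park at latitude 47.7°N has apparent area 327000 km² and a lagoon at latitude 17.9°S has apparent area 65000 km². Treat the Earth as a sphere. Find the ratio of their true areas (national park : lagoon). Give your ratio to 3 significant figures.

Mercator's areal exaggeration is sec²φ; hence true area = (apparent area) · cos²φ.
True area of national park: 327000 × cos²(47.7°) = 327000 × 0.4529 = 148100 km².
True area of lagoon: 65000 × cos²(17.9°) = 65000 × 0.9055 = 58860 km².
Ratio = 148100 / 58860 ≈ 2.52.

2.52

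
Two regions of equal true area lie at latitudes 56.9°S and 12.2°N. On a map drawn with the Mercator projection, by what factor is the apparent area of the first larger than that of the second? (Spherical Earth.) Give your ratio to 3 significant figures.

Mercator is conformal with k = sec φ, so areal scale = k² = sec²φ.
At 56.9°: sec²(56.9°) = 1/0.5461² = 3.353.
At 12.2°: sec²(12.2°) = 1/0.9774² = 1.047.
Ratio = 3.353/1.047 = cos²(12.2°)/cos²(56.9°) ≈ 3.20.

3.20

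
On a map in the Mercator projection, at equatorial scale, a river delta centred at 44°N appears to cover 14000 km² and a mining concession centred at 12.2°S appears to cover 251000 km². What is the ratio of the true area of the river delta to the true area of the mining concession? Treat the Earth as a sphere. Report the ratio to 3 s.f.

0.0302

Since Mercator area scale is 1/cos²φ, the true area equals the apparent area multiplied by cos²φ.
True area of river delta: 14000 × cos²(44°) = 14000 × 0.5174 = 7244 km².
True area of mining concession: 251000 × cos²(12.2°) = 251000 × 0.9553 = 239800 km².
Ratio = 7244 / 239800 ≈ 0.0302.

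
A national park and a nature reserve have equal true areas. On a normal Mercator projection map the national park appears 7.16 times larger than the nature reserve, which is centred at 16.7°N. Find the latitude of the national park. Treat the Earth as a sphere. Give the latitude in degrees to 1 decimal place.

69.0°

On Mercator, (apparent₁)/(apparent₂) = sec²φ₁ / sec²φ₂ when true areas are equal.
cos²φ₂ / cos²φ₁ = 7.16  ⇒  cos φ₁ = cos 16.7° / √7.16 = 0.9578/2.676 = 0.3580.
φ₁ = arccos(0.3580) ≈ 69.0°.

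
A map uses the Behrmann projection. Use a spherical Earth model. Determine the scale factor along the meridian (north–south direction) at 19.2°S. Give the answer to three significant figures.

1.09

Behrmann is a cylindrical equal-area projection with standard parallels at ±30°. For cylindrical equal-area with standard parallel φ₀, h = cos φ / cos φ₀ and k = cos φ₀ / cos φ, so h·k = 1.
h = cos 19.2° / cos 30° = 0.9444/0.8660 = 1.090.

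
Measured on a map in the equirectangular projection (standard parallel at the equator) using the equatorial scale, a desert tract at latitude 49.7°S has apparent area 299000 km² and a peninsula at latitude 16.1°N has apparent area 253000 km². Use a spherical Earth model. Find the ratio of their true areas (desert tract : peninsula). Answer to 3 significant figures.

0.796

Plate carrée has h = 1 and k = sec φ, giving areal scale sec φ; true area = (apparent area) · cos φ.
True area of desert tract: 299000 × cos(49.7°) = 299000 × 0.6468 = 193400 km².
True area of peninsula: 253000 × cos(16.1°) = 253000 × 0.9608 = 243100 km².
Ratio = 193400 / 243100 ≈ 0.796.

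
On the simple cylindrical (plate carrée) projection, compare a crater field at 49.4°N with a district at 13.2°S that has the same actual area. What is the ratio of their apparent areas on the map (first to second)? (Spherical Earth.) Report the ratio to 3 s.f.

1.50

In the plate carrée (x = Rλ, y = Rφ), meridians are true-scale (h = 1) and parallels are stretched by k = sec φ.
Areal scale at 49.4°: h·k = 1.000 × 1.537 = 1.537.
Areal scale at 13.2°: h·k = 1.000 × 1.027 = 1.027.
Ratio = 1.537/1.027 ≈ 1.50.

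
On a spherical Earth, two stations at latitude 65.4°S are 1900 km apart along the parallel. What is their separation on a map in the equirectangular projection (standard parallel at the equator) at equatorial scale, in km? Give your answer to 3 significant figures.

In the plate carrée (x = Rλ, y = Rφ), meridians are true-scale (h = 1) and parallels are stretched by k = sec φ.
Along the parallel, k = sec 65.4° = 1/0.4163 = 2.402.
Map distance = 1900 × 2.402 ≈ 4560 km.

4560 km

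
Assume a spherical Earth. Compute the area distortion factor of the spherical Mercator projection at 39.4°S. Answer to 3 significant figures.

1.67

The Mercator projection is conformal; its linear scale factor is the same in every direction and equals sec φ = 1/cos φ.
Areal scale = k² = sec²φ = 1/cos²(39.4°) = 1/0.7727² = 1.675.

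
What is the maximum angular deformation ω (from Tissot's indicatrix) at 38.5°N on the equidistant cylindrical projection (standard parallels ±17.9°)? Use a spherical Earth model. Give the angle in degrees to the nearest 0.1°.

With standard parallel φ₀ = 17.9°, the equirectangular projection gives x = Rλ cos φ₀, y = Rφ, so h = 1 and k = cos 17.9° / cos φ.
At 38.5°: h = 1.000, k = 1.216; principal scales a = 1.216, b = 1.000.
sin(ω/2) = (a − b)/(a + b) = 0.2159/2.216 = 0.09744, so ω = 2 arcsin(0.09744) ≈ 11.2°.

11.2°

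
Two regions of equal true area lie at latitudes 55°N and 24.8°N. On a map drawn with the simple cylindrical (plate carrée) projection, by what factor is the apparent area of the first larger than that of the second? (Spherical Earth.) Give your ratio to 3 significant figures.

1.58

Plate carrée maps x = Rλ, y = Rφ. The meridian scale is h = 1 and the parallel scale is k = 1/cos φ = sec φ.
Areal scale at 55°: h·k = 1.000 × 1.743 = 1.743.
Areal scale at 24.8°: h·k = 1.000 × 1.102 = 1.102.
Ratio = 1.743/1.102 ≈ 1.58.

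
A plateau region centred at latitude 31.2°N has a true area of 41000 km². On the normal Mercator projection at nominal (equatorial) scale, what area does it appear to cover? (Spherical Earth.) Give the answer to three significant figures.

For Mercator, h = k = sec φ (a conformal cylindrical projection has a single point scale, 1/cos φ).
Areal scale = k² = sec²φ = 1/cos²(31.2°) = 1/0.8554² = 1.367.
Apparent area = 41000 × 1.367 ≈ 56000 km².

56000 km²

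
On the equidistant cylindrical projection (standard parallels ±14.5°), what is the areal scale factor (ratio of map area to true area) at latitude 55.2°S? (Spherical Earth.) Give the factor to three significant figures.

The equidistant cylindrical projection with φ₀ = 14.5° has h = 1 (meridians true) and k = cos φ₀ / cos φ along parallels.
Areal scale = h·k = 1 × cos φ₀ / cos φ; at 55.2°, h = 1.000, k = 1.696, so h·k = 1.696.

1.70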